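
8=8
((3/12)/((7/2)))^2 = 1/196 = 0.01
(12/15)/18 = 2/45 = 0.04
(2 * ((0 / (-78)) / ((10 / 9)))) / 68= 0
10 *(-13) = -130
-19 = -19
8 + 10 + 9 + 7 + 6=40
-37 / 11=-3.36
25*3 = 75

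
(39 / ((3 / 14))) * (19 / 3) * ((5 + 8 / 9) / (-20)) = -91637 / 270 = -339.40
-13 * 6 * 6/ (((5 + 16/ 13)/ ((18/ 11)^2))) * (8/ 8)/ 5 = -24336/ 605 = -40.22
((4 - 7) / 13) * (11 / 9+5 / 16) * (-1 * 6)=2.12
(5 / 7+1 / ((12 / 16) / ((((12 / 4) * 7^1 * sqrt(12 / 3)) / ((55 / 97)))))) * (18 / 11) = 689382 / 4235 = 162.78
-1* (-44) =44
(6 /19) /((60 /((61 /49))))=61 /9310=0.01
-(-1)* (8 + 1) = 9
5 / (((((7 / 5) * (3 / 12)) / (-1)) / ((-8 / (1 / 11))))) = 8800 / 7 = 1257.14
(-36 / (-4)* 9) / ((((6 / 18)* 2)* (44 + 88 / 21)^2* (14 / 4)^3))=2187 / 1792252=0.00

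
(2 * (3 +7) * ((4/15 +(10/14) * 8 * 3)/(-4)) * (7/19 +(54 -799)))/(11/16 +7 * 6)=137933568/90839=1518.44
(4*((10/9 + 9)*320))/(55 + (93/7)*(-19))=-407680/6219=-65.55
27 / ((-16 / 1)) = -27 / 16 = -1.69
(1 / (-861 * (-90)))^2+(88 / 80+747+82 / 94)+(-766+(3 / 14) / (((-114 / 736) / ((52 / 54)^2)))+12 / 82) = -32466667069159 / 1787399063100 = -18.16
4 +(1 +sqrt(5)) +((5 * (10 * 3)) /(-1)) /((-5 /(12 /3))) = sqrt(5) +125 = 127.24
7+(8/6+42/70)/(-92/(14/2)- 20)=833/120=6.94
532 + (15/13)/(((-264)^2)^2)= 11198231396357/21049307136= 532.00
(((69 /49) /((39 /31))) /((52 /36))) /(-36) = -713 /33124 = -0.02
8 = 8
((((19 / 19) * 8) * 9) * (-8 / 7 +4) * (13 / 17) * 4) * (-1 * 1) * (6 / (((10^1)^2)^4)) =-351 / 9296875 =-0.00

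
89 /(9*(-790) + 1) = -89 /7109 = -0.01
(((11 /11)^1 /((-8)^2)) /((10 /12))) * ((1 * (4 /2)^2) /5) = 3 /200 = 0.02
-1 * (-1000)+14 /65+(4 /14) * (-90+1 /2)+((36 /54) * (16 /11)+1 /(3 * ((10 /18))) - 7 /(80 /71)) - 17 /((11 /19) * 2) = 229505917 /240240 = 955.32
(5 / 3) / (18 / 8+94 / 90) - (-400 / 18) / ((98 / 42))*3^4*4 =12810900 / 4151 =3086.22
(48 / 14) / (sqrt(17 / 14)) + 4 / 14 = 3.40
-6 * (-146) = 876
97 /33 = 2.94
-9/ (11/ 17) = -153/ 11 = -13.91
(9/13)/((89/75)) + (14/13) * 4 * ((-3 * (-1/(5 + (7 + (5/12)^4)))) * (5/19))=4749509385/5483813231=0.87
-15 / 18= -5 / 6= -0.83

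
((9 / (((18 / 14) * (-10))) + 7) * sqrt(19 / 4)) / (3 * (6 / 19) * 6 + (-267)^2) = 133 * sqrt(19) / 3010220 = 0.00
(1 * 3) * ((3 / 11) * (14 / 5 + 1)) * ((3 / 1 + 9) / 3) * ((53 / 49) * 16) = 580032 / 2695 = 215.23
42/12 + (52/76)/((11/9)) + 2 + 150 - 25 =131.06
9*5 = 45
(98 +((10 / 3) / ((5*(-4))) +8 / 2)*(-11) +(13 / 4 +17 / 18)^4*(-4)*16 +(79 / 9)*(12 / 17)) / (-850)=8810380919 / 379225800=23.23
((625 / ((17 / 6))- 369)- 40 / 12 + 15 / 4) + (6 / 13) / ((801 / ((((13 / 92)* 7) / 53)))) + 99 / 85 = -5416123469 / 36886940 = -146.83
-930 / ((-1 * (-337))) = -930 / 337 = -2.76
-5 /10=-1 /2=-0.50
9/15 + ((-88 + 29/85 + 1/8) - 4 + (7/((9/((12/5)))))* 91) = 161023/2040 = 78.93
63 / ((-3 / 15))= -315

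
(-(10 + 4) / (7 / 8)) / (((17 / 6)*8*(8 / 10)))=-15 / 17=-0.88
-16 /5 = -3.20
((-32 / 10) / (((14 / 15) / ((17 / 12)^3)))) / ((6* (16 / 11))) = -54043 / 48384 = -1.12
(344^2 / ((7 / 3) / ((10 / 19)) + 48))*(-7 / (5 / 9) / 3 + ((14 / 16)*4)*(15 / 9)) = 5798464 / 1573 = 3686.25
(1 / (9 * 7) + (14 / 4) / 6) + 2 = 655 / 252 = 2.60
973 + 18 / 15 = 4871 / 5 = 974.20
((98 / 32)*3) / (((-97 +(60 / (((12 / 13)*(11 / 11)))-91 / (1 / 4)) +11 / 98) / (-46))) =165669 / 155188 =1.07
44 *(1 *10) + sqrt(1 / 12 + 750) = sqrt(27003) / 6 + 440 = 467.39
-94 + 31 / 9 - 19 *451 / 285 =-5428 / 45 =-120.62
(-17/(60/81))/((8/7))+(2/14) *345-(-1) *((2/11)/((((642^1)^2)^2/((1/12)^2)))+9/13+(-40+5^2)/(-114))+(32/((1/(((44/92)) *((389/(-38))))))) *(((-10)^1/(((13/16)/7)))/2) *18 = 3250599618767657058306799/26752115296705518720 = 121508.13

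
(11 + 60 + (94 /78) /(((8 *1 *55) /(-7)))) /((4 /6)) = 1218031 /11440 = 106.47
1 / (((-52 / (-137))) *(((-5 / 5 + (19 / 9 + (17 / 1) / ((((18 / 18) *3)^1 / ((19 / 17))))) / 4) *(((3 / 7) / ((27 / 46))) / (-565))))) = -8777727 / 4784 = -1834.81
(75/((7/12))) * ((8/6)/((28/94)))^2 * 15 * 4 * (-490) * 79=-41882640000/7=-5983234285.71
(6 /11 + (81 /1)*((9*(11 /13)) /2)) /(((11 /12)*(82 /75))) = 19882125 /64493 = 308.28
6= 6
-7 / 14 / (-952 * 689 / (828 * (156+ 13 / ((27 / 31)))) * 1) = 8165 / 75684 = 0.11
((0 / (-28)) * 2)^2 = 0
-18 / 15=-6 / 5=-1.20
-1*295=-295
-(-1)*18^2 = 324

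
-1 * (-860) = 860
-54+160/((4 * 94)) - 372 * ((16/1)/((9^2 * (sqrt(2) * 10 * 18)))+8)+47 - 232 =-151085/47 - 248 * sqrt(2)/1215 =-3214.86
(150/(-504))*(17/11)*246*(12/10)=-10455/77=-135.78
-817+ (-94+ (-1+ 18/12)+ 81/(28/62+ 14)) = -405393/448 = -904.90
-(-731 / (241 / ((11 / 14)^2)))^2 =-7823579401 / 2231239696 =-3.51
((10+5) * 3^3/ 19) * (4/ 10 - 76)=-30618/ 19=-1611.47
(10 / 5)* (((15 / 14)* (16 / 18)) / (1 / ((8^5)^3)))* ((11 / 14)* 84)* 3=92886742314516480 / 7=13269534616359497.14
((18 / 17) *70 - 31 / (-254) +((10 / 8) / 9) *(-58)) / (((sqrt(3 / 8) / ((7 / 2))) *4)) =2250542 *sqrt(6) / 58293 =94.57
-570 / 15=-38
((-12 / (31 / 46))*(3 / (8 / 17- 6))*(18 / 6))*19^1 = 802332 / 1457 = 550.67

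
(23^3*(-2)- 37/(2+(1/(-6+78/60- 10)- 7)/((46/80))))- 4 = -846788627/34798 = -24334.41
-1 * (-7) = 7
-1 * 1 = -1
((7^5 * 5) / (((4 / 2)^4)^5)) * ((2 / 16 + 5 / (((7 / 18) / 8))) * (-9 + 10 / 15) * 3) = -1730820875 / 8388608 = -206.33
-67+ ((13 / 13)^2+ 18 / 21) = -456 / 7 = -65.14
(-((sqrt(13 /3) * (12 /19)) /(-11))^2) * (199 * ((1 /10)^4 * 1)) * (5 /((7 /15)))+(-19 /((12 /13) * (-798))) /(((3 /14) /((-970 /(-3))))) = 48192751529 /1238356350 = 38.92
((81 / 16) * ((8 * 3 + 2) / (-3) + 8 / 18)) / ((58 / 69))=-22977 / 464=-49.52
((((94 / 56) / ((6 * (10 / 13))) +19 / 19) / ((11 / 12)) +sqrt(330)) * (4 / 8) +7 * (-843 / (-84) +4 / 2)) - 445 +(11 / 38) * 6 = -20965921 / 58520 +sqrt(330) / 2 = -349.19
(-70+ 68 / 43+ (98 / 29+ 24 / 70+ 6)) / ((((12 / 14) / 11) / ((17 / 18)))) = -711.42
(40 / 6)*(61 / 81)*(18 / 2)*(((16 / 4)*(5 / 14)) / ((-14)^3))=-1525 / 64827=-0.02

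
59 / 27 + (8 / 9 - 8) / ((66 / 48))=-887 / 297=-2.99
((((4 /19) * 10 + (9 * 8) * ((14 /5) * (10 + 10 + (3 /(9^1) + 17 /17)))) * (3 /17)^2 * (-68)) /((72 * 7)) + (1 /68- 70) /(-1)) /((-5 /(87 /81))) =-68068307 /6104700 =-11.15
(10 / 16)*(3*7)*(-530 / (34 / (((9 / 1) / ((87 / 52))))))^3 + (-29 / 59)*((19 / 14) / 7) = -5361531002987489507 / 692817493774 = -7738735.02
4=4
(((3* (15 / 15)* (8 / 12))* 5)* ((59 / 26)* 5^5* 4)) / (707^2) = 3687500 / 6498037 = 0.57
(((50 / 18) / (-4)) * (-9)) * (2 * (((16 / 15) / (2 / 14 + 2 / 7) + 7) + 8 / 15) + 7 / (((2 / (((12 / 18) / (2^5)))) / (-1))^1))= 124.82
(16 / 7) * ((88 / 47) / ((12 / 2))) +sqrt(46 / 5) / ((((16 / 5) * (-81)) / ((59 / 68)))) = 704 / 987 - 59 * sqrt(230) / 88128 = 0.70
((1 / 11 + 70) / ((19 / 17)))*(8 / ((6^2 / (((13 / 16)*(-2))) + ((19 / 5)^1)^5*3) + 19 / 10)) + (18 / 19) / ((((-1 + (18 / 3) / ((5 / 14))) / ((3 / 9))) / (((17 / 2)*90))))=49014719437650 / 3161692991567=15.50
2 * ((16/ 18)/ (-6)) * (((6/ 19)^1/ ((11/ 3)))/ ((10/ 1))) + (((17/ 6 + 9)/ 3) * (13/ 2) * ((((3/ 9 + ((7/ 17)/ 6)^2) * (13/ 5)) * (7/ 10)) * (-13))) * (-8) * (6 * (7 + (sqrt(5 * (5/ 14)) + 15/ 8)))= 548606279 * sqrt(14)/ 156060 + 56985378353927/ 652330800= 100509.82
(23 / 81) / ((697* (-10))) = -23 / 564570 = -0.00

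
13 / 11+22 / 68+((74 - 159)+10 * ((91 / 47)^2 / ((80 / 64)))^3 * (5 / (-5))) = -35600100760673827 / 100785663326150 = -353.23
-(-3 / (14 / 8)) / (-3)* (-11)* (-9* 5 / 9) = -31.43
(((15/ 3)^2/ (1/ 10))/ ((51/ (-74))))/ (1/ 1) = -18500/ 51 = -362.75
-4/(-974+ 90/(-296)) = 592/144197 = 0.00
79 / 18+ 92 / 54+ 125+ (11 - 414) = -14683 / 54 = -271.91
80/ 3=26.67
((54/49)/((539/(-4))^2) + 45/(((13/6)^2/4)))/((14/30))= 82.16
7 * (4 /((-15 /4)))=-112 /15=-7.47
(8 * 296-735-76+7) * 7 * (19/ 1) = 208012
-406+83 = -323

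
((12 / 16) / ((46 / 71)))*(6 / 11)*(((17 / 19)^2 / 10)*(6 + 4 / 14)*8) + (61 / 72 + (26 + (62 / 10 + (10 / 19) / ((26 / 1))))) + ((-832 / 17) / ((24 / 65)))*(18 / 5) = -408370702895 / 924821352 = -441.57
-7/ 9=-0.78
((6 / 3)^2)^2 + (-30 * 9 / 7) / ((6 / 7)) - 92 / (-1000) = -7227 / 250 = -28.91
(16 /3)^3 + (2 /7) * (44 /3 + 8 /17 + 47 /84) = 156.19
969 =969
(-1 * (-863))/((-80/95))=-16397/16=-1024.81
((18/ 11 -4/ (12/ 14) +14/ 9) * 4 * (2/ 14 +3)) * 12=-4672/ 21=-222.48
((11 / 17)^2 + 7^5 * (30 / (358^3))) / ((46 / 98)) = 139589358629 / 152491193332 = 0.92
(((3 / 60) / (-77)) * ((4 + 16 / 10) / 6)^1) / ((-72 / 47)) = 47 / 118800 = 0.00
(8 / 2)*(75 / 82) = 150 / 41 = 3.66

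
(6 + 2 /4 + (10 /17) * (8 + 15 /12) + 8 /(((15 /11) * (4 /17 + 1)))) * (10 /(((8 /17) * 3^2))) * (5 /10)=89377 /4536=19.70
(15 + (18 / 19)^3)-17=-7886 / 6859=-1.15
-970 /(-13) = 970 /13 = 74.62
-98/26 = -49/13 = -3.77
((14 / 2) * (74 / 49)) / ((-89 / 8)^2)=0.09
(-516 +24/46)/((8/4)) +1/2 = -11833/46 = -257.24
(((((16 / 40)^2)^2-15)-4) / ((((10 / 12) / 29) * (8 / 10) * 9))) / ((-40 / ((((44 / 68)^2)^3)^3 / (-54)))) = -637372241066808940287397 / 37970328020582857475724300000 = -0.00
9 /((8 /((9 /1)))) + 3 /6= 85 /8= 10.62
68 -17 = 51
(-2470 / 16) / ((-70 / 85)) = 20995 / 112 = 187.46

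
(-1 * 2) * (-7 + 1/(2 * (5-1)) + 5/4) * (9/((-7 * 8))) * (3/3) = -405/224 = -1.81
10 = 10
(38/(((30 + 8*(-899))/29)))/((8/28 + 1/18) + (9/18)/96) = -2221632/5002657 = -0.44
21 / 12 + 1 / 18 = 65 / 36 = 1.81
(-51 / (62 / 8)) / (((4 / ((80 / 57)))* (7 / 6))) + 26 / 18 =-19841 / 37107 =-0.53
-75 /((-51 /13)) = 325 /17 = 19.12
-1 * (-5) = 5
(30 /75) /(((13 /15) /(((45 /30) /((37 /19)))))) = 171 /481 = 0.36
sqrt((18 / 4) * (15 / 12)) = 3 * sqrt(10) / 4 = 2.37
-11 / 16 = -0.69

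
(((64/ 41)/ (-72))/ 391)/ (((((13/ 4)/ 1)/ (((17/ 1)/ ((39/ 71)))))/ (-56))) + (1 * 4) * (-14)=-240835672/ 4302909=-55.97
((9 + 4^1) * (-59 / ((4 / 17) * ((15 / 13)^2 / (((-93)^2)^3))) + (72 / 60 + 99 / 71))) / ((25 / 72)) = -202449647837787970698 / 44375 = -4562245585076912.02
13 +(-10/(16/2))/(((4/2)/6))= 37/4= 9.25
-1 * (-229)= 229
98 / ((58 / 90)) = 4410 / 29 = 152.07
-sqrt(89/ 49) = -1.35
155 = 155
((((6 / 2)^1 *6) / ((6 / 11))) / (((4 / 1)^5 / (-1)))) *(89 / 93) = -979 / 31744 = -0.03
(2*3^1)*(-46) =-276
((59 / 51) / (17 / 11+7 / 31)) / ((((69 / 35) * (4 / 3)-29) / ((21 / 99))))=-448105 / 85296276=-0.01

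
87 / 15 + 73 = 394 / 5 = 78.80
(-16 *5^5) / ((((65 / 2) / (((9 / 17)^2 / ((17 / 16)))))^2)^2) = -0.00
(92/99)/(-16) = -0.06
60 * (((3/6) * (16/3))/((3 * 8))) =20/3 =6.67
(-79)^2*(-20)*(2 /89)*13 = -3245320 /89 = -36464.27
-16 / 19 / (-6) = 0.14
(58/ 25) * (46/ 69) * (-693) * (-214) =5734344/ 25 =229373.76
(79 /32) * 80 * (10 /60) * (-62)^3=-23534890 /3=-7844963.33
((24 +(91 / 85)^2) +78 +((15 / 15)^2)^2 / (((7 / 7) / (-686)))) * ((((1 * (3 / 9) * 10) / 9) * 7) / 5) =-58955666 / 195075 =-302.22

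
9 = 9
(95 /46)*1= 95 /46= 2.07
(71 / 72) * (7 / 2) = 497 / 144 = 3.45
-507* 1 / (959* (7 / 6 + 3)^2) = -18252 / 599375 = -0.03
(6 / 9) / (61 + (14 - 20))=2 / 165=0.01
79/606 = 0.13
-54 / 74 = -27 / 37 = -0.73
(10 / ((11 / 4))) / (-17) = -40 / 187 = -0.21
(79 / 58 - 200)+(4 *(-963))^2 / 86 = 429803813 / 2494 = 172335.13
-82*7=-574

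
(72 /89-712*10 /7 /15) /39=-125224 /72891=-1.72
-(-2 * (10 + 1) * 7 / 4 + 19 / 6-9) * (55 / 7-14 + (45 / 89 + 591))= 6928939 / 267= 25951.08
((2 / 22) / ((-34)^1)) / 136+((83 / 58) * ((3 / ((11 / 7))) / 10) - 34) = -248744757 / 7375280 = -33.73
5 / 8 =0.62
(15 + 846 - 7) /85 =854 /85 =10.05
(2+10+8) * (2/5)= 8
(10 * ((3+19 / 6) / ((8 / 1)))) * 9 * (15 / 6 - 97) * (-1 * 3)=314685 / 16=19667.81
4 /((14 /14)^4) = 4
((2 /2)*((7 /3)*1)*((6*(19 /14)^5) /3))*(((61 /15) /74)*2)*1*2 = 151042039 /31981320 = 4.72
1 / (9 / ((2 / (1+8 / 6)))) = 2 / 21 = 0.10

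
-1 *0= 0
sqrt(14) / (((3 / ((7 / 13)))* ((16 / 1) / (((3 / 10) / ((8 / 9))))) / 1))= 63* sqrt(14) / 16640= 0.01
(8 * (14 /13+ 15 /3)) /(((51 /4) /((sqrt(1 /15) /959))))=2528 * sqrt(15) /9537255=0.00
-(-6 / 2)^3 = 27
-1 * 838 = -838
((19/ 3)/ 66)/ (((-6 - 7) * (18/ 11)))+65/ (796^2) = -2941231/ 667197648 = -0.00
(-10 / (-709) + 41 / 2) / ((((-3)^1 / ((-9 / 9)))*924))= 29089 / 3930696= 0.01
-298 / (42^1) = -149 / 21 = -7.10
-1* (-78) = 78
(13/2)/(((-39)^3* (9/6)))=-1/13689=-0.00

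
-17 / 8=-2.12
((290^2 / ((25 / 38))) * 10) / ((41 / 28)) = 35792960 / 41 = 872999.02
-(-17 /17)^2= -1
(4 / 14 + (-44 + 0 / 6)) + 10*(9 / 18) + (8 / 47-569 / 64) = -998785 / 21056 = -47.43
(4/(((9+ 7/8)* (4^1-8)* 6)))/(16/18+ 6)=-6/2449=-0.00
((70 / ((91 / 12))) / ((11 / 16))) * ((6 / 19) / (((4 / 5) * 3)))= 4800 / 2717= 1.77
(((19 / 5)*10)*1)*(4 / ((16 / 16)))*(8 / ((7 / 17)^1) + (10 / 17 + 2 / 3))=1122368 / 357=3143.89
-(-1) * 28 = 28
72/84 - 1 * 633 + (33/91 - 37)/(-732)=-21052483/33306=-632.09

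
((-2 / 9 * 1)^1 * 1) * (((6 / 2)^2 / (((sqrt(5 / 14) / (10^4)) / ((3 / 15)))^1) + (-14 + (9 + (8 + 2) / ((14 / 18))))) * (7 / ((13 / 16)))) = -89600 * sqrt(70) / 13 -1760 / 117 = -57680.23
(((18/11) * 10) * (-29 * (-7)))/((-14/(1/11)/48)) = -125280/121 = -1035.37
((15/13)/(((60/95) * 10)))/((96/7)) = 133/9984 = 0.01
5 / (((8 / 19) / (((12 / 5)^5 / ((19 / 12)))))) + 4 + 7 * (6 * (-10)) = 113248 / 625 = 181.20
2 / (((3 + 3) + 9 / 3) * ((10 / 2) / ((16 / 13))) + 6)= 32 / 681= 0.05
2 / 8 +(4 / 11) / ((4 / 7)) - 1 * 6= -225 / 44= -5.11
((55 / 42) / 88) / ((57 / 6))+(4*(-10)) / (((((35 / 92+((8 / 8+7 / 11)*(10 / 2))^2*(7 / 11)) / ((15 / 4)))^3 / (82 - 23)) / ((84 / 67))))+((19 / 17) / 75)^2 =-5415558204814396456377407039 / 2758208572240762081539735000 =-1.96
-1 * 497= -497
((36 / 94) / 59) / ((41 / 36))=648 / 113693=0.01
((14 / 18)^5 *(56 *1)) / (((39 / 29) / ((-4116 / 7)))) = -5349735328 / 767637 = -6969.10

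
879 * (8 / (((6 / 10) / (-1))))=-11720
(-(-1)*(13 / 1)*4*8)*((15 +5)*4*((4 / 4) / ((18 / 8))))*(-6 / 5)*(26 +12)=-2023424 / 3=-674474.67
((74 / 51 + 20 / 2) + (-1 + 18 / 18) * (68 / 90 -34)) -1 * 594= -29710 / 51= -582.55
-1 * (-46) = 46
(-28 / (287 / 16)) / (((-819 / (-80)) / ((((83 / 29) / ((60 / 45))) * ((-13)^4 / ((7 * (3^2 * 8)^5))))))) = -911755 / 1321057454976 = -0.00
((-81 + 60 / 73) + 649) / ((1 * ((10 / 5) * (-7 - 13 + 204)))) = 10381 / 6716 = 1.55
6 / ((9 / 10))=6.67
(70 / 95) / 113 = 14 / 2147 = 0.01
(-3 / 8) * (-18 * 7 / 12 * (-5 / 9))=-35 / 16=-2.19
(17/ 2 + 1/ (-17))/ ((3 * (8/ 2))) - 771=-314281/ 408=-770.30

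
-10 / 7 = -1.43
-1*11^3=-1331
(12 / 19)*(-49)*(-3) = 1764 / 19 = 92.84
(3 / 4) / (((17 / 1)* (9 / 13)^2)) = 169 / 1836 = 0.09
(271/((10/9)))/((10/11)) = 26829/100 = 268.29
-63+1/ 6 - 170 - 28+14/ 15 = -259.90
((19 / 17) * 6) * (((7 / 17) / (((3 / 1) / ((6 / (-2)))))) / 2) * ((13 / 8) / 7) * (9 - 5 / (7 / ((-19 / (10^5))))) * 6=-2801022237 / 161840000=-17.31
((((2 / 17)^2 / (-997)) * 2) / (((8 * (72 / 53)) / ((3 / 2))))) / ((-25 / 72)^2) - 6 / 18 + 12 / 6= 900398453 / 540249375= 1.67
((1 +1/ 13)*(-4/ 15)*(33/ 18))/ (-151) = 308/ 88335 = 0.00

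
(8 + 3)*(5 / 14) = 55 / 14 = 3.93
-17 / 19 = -0.89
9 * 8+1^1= 73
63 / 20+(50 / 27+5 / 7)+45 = 191707 / 3780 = 50.72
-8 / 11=-0.73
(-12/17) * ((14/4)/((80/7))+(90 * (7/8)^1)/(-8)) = 2289/340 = 6.73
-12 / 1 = -12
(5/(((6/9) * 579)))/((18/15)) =25/2316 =0.01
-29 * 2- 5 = -63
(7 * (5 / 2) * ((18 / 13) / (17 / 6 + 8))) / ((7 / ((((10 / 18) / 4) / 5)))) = 3 / 338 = 0.01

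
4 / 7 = 0.57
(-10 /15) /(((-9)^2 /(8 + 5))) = -26 /243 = -0.11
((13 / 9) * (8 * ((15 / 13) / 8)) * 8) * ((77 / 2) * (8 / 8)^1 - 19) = 260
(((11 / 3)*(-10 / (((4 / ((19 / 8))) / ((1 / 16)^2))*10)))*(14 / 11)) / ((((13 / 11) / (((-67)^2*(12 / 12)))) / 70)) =-2877.85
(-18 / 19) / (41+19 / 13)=-0.02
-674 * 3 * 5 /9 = -3370 /3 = -1123.33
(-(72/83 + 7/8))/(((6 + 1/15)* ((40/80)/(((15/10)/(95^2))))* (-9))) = 89/8389640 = 0.00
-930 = -930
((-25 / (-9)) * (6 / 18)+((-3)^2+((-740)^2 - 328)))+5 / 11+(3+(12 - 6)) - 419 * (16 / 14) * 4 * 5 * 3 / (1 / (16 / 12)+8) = 7916945348 / 14553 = 544007.79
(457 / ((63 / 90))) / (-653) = -4570 / 4571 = -1.00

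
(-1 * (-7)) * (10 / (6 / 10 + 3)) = 175 / 9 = 19.44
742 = 742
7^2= 49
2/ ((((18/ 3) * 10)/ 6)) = 1/ 5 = 0.20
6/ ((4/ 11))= 33/ 2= 16.50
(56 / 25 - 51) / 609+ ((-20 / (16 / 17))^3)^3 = -3526368007162087131661 / 3991142400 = -883548531659.03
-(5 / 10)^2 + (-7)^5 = -67229 / 4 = -16807.25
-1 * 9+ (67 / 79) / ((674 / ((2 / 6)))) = -1437575 / 159738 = -9.00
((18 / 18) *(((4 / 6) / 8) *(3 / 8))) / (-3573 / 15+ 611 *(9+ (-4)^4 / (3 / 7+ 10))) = 365 / 236632064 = 0.00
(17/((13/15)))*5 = 1275/13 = 98.08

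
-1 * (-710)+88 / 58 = 20634 / 29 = 711.52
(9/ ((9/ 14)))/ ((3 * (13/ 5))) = 70/ 39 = 1.79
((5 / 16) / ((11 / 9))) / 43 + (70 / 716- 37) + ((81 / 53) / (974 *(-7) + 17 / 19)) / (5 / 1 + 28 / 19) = -426301274881073 / 11554031354800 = -36.90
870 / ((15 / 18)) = 1044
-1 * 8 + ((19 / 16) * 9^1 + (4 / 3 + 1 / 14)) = 4.09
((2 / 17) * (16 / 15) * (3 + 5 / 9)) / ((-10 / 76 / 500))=-778240 / 459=-1695.51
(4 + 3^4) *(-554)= -47090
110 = 110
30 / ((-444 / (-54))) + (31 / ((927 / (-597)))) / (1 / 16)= -3610333 / 11433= -315.78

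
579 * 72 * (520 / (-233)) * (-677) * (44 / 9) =71748568320 / 233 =307933769.61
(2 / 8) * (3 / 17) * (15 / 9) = 5 / 68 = 0.07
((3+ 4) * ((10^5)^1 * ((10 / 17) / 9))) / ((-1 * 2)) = -3500000 / 153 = -22875.82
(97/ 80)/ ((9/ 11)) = 1067/ 720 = 1.48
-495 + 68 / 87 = -42997 / 87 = -494.22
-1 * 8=-8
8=8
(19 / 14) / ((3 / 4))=38 / 21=1.81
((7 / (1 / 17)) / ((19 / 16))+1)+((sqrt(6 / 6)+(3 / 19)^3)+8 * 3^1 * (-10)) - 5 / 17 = -16100502 / 116603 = -138.08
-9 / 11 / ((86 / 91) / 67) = -54873 / 946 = -58.01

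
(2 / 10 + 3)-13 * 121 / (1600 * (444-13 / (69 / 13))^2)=4752571526627 / 1485180942400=3.20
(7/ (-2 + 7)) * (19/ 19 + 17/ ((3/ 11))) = 266/ 3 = 88.67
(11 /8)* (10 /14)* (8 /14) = 55 /98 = 0.56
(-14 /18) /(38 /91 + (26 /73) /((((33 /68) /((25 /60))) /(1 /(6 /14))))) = -0.69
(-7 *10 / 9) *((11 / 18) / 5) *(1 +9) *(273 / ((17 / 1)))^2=-6376370 / 2601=-2451.51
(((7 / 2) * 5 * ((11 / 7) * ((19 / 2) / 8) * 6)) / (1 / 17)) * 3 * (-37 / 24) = -1971915 / 128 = -15405.59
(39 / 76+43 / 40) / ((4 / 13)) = 15691 / 3040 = 5.16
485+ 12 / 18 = 1457 / 3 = 485.67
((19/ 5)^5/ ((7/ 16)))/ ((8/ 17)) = 84187366/ 21875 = 3848.57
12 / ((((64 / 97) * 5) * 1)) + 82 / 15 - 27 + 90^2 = 387941 / 48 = 8082.10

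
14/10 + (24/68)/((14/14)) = 149/85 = 1.75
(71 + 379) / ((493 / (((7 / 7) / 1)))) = 450 / 493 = 0.91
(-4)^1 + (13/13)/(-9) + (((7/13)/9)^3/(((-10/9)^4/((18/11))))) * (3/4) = -17882829859/4350060000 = -4.11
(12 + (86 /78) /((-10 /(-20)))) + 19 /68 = 38413 /2652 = 14.48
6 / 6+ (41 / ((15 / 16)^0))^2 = 1682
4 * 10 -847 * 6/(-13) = 5602/13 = 430.92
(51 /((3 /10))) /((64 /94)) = 3995 /16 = 249.69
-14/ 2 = -7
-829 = -829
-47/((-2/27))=1269/2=634.50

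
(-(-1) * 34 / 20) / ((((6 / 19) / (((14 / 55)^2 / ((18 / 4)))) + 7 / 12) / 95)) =902139 / 125771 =7.17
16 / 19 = 0.84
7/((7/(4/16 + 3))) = 13/4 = 3.25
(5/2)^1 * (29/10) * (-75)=-2175/4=-543.75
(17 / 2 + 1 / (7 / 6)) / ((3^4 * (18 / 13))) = 1703 / 20412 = 0.08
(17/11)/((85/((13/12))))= 13/660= 0.02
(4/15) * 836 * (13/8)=5434/15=362.27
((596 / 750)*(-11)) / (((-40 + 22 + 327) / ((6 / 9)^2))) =-13112 / 1042875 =-0.01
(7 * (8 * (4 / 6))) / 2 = 56 / 3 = 18.67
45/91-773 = -70298/91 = -772.51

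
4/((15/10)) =8/3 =2.67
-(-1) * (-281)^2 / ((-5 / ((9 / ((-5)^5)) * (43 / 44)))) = 30557907 / 687500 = 44.45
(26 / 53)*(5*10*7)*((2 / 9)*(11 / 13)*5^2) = 385000 / 477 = 807.13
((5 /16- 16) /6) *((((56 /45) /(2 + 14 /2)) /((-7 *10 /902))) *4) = 113201 /6075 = 18.63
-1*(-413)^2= -170569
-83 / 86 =-0.97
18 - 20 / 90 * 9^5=-13104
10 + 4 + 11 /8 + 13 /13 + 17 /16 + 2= 311 /16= 19.44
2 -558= -556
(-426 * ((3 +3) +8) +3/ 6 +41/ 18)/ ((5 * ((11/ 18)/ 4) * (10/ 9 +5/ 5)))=-3862872/ 1045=-3696.53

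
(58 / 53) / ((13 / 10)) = 580 / 689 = 0.84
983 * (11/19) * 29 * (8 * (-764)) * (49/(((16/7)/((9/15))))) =-123260220006/95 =-1297476000.06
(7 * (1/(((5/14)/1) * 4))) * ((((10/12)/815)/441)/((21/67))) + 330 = 609978667/1848420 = 330.00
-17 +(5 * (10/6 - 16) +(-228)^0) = -263/3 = -87.67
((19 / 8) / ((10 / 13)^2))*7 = 22477 / 800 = 28.10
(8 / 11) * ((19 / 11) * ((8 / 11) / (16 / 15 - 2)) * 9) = -82080 / 9317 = -8.81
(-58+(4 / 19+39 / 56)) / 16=-60747 / 17024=-3.57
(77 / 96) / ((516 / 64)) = 77 / 774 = 0.10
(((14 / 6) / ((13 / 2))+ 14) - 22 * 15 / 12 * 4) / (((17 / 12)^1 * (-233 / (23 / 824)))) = 42895 / 5303779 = 0.01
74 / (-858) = -37 / 429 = -0.09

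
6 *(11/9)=22/3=7.33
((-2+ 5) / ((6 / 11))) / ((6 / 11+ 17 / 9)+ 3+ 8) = 1089 / 2660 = 0.41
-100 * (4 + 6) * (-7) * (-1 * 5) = -35000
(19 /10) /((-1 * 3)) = -19 /30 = -0.63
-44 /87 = -0.51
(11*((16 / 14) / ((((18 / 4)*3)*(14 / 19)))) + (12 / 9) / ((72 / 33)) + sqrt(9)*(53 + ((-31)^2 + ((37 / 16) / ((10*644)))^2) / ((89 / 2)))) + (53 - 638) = -4583944170487511 / 12756615782400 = -359.34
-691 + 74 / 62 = -21384 / 31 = -689.81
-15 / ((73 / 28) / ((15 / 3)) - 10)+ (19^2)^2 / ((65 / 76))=13143269992 / 86255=152376.91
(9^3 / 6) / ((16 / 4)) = 243 / 8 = 30.38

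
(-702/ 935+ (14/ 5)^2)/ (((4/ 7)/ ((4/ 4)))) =12.41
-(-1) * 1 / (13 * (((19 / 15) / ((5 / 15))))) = 5 / 247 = 0.02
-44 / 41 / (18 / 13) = -286 / 369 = -0.78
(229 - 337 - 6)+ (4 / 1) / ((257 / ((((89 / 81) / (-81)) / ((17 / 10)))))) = -3267814586 / 28665009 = -114.00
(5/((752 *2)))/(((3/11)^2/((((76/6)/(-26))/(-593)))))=11495/313047072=0.00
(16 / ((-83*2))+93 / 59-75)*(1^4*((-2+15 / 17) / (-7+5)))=-3420266 / 83249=-41.08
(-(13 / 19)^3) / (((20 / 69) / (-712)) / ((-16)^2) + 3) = -6907789824 / 64698004489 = -0.11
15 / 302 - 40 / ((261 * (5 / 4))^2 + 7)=0.05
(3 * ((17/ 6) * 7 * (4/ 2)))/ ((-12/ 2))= -19.83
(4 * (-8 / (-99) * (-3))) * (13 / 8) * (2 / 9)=-104 / 297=-0.35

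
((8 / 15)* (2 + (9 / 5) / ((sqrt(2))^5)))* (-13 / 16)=-13 / 15 - 39* sqrt(2) / 400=-1.00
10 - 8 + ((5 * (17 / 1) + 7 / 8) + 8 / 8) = 711 / 8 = 88.88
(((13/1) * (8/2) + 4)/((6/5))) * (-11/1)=-1540/3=-513.33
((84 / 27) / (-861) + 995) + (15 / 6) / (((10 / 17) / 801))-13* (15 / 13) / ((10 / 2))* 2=19453295 / 4428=4393.25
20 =20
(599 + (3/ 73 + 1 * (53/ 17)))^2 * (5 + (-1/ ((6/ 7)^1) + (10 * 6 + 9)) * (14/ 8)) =552655502834643/ 12320648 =44856041.89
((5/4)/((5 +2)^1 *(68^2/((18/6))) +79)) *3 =0.00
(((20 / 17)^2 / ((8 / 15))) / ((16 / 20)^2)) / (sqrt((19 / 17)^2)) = 9375 / 2584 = 3.63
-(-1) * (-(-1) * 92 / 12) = 23 / 3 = 7.67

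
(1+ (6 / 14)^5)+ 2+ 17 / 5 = 6.41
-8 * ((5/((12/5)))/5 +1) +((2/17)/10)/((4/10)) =-1153/102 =-11.30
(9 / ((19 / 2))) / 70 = 9 / 665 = 0.01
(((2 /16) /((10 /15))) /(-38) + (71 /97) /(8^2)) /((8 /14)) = 5369 /471808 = 0.01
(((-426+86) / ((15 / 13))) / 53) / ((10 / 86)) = -38012 / 795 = -47.81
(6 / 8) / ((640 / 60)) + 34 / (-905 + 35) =1739 / 55680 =0.03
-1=-1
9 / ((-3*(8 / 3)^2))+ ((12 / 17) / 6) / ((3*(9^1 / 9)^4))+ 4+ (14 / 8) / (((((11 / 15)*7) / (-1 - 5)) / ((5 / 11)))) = 1061447 / 394944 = 2.69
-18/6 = -3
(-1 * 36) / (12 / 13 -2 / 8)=-1872 / 35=-53.49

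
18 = 18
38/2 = 19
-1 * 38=-38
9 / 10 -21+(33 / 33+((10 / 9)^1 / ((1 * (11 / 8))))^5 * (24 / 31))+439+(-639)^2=401665741994076607 / 982689718230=408741.17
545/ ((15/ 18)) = 654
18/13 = 1.38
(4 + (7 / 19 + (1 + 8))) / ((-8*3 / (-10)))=635 / 114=5.57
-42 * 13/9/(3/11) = -2002/9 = -222.44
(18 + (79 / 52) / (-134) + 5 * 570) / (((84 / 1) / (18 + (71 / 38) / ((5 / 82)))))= 18469346809 / 11120928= 1660.77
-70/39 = -1.79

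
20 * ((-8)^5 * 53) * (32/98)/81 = -555745280/3969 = -140021.49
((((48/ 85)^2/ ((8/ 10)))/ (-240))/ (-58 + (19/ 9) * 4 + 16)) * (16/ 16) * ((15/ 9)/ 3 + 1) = 84/ 1090975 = 0.00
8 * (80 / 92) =160 / 23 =6.96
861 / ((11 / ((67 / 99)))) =52.97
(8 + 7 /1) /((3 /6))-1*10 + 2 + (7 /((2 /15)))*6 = 337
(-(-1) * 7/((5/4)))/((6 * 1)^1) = 14/15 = 0.93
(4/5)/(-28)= -1/35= -0.03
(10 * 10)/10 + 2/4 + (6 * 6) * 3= 237/2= 118.50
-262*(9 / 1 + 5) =-3668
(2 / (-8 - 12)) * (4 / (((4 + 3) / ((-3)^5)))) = 486 / 35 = 13.89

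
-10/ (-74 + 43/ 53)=530/ 3879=0.14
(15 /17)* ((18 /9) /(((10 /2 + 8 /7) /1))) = 210 /731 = 0.29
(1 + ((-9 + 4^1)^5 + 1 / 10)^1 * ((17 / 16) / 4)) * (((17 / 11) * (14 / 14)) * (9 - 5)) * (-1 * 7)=63140567 / 1760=35875.32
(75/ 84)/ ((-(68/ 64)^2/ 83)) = -132800/ 2023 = -65.65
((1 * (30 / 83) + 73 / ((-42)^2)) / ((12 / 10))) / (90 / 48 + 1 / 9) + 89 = 155577022 / 1744743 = 89.17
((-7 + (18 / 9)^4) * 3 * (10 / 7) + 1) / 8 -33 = -1571 / 56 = -28.05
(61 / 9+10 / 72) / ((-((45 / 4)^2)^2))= -5312 / 12301875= -0.00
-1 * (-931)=931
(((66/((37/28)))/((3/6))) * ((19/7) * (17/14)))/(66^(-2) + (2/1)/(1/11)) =371444832/24820747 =14.97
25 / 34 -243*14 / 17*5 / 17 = -33595 / 578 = -58.12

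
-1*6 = -6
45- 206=-161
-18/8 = -9/4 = -2.25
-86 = -86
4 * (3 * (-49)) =-588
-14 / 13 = -1.08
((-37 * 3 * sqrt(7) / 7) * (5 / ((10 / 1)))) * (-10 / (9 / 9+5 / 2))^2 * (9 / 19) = -199800 * sqrt(7) / 6517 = -81.11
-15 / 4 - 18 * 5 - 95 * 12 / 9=-2645 / 12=-220.42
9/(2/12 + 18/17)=918/125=7.34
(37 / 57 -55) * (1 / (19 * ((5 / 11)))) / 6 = -17039 / 16245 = -1.05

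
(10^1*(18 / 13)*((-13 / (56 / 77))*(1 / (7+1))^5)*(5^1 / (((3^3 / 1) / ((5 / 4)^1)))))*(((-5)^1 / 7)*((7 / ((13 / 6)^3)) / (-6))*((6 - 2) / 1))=-20625 / 35995648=-0.00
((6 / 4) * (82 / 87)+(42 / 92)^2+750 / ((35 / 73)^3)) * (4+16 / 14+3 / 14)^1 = 10744798429725 / 294669928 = 36463.84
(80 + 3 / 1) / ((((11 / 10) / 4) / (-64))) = -212480 / 11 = -19316.36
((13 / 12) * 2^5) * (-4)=-416 / 3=-138.67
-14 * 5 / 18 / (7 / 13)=-65 / 9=-7.22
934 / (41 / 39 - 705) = -18213 / 13727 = -1.33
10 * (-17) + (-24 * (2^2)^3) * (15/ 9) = -2730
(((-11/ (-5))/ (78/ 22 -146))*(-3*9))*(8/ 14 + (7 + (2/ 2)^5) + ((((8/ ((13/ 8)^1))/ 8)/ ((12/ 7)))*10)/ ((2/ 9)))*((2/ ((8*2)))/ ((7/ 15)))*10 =55130625/ 1996358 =27.62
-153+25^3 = 15472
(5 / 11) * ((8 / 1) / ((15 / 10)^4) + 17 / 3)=2935 / 891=3.29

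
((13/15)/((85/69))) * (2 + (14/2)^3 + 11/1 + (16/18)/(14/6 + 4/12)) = 319631/1275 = 250.69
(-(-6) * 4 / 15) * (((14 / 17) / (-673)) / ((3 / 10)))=-224 / 34323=-0.01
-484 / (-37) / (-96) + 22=19415 / 888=21.86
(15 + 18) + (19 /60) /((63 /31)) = 33.16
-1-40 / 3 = -43 / 3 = -14.33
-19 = -19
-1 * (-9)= 9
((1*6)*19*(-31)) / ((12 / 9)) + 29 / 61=-323303 / 122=-2650.02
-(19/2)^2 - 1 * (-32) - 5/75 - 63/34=-61373/1020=-60.17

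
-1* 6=-6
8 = 8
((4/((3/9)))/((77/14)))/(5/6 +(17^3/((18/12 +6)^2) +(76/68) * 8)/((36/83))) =1652400/168752771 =0.01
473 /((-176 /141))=-6063 /16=-378.94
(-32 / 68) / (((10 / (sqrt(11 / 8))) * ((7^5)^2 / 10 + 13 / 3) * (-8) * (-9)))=-sqrt(22) / 172874878908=-0.00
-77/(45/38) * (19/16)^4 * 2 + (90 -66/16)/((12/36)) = -717863/737280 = -0.97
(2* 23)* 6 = 276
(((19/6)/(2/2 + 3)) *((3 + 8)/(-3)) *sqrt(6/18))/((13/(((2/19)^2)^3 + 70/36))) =-18112676857 *sqrt(3)/125151947856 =-0.25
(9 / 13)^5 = 59049 / 371293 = 0.16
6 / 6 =1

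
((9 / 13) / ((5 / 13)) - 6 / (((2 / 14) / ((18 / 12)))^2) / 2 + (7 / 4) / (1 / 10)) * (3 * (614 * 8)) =-22947636 / 5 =-4589527.20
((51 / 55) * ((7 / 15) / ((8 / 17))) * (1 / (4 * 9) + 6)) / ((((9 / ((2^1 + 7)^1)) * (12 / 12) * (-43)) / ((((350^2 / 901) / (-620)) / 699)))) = 204085 / 5046690528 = 0.00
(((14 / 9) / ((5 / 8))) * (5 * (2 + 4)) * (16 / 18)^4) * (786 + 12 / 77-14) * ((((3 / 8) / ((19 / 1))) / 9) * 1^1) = 974127104 / 12341241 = 78.93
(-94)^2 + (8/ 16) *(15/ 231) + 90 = 1374609/ 154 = 8926.03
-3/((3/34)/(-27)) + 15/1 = 933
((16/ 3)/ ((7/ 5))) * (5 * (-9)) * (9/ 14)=-5400/ 49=-110.20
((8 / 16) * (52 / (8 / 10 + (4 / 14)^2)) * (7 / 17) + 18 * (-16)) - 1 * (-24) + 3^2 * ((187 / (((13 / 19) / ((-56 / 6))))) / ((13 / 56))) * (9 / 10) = -138476119349 / 1551420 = -89257.66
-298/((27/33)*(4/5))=-8195/18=-455.28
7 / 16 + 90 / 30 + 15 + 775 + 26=819.44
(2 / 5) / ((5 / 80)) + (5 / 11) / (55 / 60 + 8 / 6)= 3268 / 495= 6.60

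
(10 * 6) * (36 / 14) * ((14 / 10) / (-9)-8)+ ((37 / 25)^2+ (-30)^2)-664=-4462917 / 4375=-1020.10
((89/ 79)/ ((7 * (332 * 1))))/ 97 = 89/ 17808812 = 0.00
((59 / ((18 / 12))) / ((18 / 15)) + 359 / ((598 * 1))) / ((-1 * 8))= -179641 / 43056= -4.17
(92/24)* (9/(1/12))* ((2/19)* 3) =2484/19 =130.74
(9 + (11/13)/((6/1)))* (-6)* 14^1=-9982/13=-767.85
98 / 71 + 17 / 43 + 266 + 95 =1107554 / 3053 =362.78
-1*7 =-7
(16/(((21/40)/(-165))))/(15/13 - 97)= 228800/4361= 52.47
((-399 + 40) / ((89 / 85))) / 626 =-30515 / 55714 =-0.55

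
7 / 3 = 2.33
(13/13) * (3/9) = 1/3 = 0.33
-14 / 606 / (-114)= 7 / 34542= 0.00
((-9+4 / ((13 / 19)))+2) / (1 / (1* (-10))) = 150 / 13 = 11.54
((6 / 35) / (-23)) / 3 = -2 / 805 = -0.00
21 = 21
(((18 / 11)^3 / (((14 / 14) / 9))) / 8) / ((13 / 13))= 6561 / 1331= 4.93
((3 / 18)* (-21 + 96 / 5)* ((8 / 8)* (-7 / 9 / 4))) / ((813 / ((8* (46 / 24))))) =161 / 146340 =0.00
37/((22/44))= 74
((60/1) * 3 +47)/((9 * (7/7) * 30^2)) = 227/8100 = 0.03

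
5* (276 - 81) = 975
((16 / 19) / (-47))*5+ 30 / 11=2.64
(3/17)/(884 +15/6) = 0.00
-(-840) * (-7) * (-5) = 29400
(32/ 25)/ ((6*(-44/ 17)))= -68/ 825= -0.08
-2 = -2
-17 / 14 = -1.21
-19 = -19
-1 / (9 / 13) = -13 / 9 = -1.44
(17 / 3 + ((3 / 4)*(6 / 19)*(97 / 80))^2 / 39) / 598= 2043155729 / 215532595200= 0.01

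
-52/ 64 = -13/ 16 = -0.81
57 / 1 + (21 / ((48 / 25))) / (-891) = 812417 / 14256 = 56.99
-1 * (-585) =585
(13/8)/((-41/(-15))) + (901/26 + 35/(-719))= 107915741/3065816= 35.20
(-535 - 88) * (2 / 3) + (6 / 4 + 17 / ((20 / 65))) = -4303 / 12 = -358.58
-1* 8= -8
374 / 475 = 0.79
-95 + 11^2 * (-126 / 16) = -1047.88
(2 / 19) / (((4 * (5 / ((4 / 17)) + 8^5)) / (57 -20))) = 74 / 2491983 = 0.00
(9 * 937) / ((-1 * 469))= -8433 / 469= -17.98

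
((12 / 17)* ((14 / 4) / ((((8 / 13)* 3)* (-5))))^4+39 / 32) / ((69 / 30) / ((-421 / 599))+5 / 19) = -4215396617549 / 10285360128000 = -0.41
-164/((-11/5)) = 820/11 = 74.55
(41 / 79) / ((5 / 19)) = 779 / 395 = 1.97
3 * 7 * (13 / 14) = 39 / 2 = 19.50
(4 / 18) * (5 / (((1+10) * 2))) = 5 / 99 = 0.05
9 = 9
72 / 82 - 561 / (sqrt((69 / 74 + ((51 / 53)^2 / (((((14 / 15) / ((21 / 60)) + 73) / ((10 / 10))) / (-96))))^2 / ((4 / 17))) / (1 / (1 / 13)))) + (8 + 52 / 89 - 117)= -119239241* sqrt(196758714900029178) / 68176962889823 - 392405 / 3649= -883.34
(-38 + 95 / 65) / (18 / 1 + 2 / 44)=-10450 / 5161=-2.02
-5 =-5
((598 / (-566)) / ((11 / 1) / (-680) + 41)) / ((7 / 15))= -0.06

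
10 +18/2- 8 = 11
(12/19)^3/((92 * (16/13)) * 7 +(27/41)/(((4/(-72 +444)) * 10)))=9210240/29200704097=0.00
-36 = -36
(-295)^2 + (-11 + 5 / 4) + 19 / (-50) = 8701487 / 100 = 87014.87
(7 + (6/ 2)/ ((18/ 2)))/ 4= 11/ 6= 1.83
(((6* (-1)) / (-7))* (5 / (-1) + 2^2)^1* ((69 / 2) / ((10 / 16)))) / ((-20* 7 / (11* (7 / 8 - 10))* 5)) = -166221 / 24500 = -6.78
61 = 61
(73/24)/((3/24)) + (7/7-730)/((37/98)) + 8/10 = -1057681/555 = -1905.73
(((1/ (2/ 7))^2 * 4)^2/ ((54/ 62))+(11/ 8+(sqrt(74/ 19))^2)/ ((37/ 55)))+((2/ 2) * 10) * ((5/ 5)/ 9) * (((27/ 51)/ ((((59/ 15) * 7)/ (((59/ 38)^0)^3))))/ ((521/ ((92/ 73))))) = 112096244446017697/ 40547924822664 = 2764.54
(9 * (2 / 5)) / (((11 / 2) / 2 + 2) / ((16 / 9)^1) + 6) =384 / 925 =0.42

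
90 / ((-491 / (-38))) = 3420 / 491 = 6.97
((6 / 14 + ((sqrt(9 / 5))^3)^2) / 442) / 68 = 2739 / 13149500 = 0.00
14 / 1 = 14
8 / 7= 1.14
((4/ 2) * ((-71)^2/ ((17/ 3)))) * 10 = 302460/ 17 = 17791.76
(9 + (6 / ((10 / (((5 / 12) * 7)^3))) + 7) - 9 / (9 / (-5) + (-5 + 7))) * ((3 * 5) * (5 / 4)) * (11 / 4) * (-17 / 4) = 38003075 / 12288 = 3092.70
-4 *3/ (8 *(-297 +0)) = 1/ 198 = 0.01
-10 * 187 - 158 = -2028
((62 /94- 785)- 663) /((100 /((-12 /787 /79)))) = 0.00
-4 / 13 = -0.31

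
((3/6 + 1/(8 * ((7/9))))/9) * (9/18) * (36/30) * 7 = 37/120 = 0.31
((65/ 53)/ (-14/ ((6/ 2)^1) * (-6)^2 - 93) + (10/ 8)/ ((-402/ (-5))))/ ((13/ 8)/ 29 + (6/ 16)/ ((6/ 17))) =160870/ 16586721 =0.01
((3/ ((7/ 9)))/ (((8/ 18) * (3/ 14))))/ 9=9/ 2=4.50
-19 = -19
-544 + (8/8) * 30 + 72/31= -15862/31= -511.68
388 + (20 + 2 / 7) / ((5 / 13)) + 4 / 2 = 15496 / 35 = 442.74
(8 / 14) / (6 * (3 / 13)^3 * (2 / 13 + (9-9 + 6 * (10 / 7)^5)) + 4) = 68574961 / 797286094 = 0.09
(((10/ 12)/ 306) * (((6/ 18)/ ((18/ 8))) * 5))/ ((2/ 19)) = 475/ 24786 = 0.02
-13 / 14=-0.93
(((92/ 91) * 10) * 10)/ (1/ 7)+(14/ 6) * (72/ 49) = 64712/ 91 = 711.12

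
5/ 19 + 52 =52.26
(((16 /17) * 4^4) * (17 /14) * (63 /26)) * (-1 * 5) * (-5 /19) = 230400 /247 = 932.79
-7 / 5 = -1.40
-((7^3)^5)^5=-2411865032257058775038130904326570702735480588505508642005857943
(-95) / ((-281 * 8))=95 / 2248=0.04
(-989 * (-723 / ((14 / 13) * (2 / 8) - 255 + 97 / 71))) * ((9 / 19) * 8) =-2210193648 / 206663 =-10694.68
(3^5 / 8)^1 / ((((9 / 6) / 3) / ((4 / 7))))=243 / 7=34.71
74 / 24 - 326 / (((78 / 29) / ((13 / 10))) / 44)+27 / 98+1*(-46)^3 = -102180263 / 980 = -104265.57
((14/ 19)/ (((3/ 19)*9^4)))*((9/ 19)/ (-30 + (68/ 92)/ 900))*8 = -257600/ 2867078511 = -0.00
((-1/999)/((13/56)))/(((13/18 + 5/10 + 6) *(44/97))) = -1358/1031745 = -0.00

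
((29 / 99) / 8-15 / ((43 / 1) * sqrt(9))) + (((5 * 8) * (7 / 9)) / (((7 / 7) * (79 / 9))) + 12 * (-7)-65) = -391551823 / 2690424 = -145.54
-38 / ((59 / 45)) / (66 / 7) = -1995 / 649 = -3.07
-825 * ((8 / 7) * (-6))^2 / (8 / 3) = -712800 / 49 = -14546.94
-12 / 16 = -3 / 4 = -0.75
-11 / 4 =-2.75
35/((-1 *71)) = -35/71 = -0.49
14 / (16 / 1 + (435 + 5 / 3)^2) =63 / 858122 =0.00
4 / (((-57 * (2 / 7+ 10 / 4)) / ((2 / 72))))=-14 / 20007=-0.00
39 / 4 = 9.75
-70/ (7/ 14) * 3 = -420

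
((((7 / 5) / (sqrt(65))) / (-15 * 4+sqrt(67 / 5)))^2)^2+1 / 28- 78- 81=-158.96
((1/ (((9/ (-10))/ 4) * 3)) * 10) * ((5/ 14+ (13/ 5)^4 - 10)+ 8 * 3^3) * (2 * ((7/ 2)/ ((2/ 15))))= -8821916/ 45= -196042.58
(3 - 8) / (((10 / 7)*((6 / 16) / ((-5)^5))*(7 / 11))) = 45833.33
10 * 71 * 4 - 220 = 2620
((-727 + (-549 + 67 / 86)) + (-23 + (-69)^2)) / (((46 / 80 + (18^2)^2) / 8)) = 47647840 / 180559709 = 0.26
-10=-10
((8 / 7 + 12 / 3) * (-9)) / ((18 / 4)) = -72 / 7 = -10.29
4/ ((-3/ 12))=-16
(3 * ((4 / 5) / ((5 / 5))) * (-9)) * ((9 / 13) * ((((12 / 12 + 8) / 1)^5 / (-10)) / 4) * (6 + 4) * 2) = 28697814 / 65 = 441504.83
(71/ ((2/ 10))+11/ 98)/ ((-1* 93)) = -34801/ 9114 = -3.82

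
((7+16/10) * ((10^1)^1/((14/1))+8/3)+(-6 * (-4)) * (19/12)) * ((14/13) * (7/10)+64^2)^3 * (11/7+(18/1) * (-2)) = -10683490213364826894849/67283125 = -158784096508074.30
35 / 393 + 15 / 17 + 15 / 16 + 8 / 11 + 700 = 826198973 / 1175856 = 702.64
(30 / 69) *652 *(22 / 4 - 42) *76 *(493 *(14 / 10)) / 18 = -30152870.76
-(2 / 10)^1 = -0.20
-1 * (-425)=425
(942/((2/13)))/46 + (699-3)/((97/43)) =1970619/4462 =441.64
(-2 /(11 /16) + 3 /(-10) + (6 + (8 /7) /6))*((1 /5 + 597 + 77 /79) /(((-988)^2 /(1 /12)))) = 1627253473 /10688191113600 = 0.00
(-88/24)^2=121/9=13.44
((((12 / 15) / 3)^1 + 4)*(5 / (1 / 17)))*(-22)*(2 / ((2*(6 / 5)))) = -59840 / 9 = -6648.89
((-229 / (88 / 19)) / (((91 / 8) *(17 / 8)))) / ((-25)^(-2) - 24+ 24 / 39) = 21755000 / 248692983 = 0.09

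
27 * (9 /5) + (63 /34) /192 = 528873 /10880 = 48.61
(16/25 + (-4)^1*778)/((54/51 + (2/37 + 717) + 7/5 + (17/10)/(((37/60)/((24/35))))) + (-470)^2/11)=-156971353/1049544190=-0.15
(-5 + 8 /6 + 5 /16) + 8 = 223 /48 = 4.65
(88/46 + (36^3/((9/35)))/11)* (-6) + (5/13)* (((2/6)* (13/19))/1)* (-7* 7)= -1427434553/14421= -98983.05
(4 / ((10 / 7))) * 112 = 1568 / 5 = 313.60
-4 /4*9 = -9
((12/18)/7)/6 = 0.02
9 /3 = 3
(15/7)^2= 225/49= 4.59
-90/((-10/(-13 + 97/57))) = -101.68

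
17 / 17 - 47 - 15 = -61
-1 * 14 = -14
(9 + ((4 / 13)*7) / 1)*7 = 1015 / 13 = 78.08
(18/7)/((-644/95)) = -855/2254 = -0.38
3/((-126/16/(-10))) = 80/21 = 3.81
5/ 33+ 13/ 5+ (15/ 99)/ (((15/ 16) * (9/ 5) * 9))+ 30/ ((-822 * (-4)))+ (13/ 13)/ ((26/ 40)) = 4.31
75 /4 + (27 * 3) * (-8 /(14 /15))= -18915 /28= -675.54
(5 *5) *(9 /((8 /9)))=2025 /8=253.12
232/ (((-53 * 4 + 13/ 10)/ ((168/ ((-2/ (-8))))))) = -739.93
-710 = -710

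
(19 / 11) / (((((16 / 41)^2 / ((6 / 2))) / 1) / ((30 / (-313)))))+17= 6054713 / 440704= 13.74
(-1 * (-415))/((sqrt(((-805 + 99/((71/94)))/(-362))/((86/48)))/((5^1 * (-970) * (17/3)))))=-17108375 * sqrt(79323067371)/430641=-11189047.97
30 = 30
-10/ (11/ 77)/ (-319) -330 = -105200/ 319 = -329.78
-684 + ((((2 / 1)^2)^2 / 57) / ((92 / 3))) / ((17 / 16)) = -5081372 / 7429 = -683.99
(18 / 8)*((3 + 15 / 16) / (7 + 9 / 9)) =567 / 512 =1.11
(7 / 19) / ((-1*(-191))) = 7 / 3629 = 0.00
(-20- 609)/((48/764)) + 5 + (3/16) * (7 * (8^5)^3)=554153860279025/12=46179488356585.42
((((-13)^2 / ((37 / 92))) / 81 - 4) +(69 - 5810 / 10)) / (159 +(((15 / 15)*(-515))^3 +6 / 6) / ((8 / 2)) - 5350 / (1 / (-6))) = 3061808 / 204488064243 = 0.00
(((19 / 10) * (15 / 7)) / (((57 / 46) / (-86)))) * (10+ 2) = -23736 / 7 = -3390.86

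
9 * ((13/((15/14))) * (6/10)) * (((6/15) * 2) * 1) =6552/125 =52.42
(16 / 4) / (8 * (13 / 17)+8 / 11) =0.58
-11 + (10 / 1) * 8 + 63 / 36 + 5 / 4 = 72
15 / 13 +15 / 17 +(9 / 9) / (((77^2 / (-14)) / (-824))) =745358 / 187187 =3.98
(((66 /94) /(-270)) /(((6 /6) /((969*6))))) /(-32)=3553 /7520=0.47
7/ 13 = 0.54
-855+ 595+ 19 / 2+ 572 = 643 / 2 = 321.50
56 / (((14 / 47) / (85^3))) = 115455500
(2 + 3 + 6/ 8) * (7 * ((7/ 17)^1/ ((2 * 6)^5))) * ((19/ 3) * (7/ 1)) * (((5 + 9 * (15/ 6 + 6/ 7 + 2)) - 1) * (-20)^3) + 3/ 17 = -1956332939/ 1586304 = -1233.26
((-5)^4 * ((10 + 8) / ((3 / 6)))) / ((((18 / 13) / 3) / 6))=292500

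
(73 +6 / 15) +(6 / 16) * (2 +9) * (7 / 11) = 3041 / 40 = 76.02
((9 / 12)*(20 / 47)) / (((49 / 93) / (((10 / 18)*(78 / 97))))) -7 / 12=-838337 / 2680692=-0.31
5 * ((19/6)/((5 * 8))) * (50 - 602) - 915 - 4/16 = -1133.75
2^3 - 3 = 5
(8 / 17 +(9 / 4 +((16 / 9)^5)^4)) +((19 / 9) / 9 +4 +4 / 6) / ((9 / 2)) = 99441.14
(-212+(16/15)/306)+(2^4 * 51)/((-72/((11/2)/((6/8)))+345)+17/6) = -10730442868/51199155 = -209.58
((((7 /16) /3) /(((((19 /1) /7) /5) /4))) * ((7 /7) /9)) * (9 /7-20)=-4585 /2052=-2.23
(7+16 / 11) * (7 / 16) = 651 / 176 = 3.70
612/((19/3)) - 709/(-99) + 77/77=197116/1881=104.79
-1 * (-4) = 4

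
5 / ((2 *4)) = 5 / 8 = 0.62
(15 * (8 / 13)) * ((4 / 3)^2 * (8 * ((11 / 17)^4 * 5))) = 374809600 / 3257319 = 115.07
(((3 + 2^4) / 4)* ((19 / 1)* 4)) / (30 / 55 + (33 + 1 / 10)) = 39710 / 3701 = 10.73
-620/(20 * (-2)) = 31/2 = 15.50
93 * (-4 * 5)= -1860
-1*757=-757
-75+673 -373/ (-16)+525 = 18341/ 16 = 1146.31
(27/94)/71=27/6674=0.00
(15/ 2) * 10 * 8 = 600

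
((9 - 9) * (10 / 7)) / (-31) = 0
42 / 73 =0.58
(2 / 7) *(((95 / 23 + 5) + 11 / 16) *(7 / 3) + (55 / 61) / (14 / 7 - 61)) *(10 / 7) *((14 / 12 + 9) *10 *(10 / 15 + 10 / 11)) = 29562516425 / 19748421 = 1496.96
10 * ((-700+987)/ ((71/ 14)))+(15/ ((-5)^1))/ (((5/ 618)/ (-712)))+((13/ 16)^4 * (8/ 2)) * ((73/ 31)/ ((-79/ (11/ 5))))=753731275671167/ 2848833536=264575.40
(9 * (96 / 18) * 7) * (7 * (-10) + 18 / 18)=-23184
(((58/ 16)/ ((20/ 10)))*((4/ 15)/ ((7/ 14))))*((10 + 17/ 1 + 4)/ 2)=899/ 60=14.98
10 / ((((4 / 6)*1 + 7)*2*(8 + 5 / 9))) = 135 / 1771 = 0.08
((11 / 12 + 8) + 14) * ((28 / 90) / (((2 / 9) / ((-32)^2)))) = 98560 / 3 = 32853.33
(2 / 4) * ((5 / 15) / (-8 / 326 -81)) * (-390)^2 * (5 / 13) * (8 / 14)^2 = -25428000 / 647143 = -39.29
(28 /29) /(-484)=-7 /3509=-0.00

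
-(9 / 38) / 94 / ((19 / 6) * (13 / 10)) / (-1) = 135 / 220571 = 0.00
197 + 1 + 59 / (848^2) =142382651 / 719104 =198.00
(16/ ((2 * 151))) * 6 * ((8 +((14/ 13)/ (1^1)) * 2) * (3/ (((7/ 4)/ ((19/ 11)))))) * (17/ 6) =372096/ 13741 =27.08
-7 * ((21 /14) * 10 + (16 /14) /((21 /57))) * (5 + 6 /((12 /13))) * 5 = -102005 /14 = -7286.07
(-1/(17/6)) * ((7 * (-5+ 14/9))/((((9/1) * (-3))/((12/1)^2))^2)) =111104/459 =242.06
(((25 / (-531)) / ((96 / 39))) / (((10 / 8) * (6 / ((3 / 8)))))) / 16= -65 / 1087488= -0.00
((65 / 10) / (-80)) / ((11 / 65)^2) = -10985 / 3872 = -2.84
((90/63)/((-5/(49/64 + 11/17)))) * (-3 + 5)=-1537/1904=-0.81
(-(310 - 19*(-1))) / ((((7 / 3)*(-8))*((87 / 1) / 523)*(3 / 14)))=172067 / 348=494.45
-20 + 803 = 783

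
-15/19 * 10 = -150/19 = -7.89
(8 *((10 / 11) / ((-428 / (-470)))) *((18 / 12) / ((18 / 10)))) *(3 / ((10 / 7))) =16450 / 1177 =13.98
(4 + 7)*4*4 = 176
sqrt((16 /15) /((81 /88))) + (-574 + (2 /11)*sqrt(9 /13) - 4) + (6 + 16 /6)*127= 6*sqrt(13) /143 + 8*sqrt(330) /135 + 1568 /3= 523.89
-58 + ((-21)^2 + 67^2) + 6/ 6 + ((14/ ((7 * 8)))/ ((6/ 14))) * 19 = 4884.08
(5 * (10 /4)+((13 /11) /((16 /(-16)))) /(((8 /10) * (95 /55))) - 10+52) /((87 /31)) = 42129 /2204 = 19.11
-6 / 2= -3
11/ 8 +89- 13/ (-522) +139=478987/ 2088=229.40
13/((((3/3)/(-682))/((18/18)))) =-8866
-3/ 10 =-0.30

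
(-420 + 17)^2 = 162409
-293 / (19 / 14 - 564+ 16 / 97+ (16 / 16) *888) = -397894 / 442059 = -0.90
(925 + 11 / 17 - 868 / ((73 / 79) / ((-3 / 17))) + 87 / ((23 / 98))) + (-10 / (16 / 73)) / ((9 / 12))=239979673 / 171258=1401.28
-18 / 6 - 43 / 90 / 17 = -4633 / 1530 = -3.03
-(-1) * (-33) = -33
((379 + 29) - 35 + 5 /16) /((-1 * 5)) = -5973 /80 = -74.66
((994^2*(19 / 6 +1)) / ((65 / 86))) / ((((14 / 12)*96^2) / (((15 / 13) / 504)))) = 5419075 / 4672512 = 1.16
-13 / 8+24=179 / 8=22.38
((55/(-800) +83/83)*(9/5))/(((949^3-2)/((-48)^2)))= 96552/21366758675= 0.00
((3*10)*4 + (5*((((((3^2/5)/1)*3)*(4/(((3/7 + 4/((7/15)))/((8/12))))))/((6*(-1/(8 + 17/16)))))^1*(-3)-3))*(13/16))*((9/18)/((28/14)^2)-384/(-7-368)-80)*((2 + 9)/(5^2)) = -1523953277/320000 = -4762.35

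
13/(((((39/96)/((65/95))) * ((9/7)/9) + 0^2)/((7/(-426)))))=-10192/4047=-2.52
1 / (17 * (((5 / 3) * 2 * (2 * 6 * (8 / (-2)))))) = -1 / 2720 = -0.00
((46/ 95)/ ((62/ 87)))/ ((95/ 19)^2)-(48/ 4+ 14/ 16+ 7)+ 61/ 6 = -17106601/ 1767000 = -9.68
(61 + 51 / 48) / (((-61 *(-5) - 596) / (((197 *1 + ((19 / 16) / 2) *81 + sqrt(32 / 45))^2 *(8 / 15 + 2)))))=-17408593308197 / 536371200 - 49324627 *sqrt(10) / 698400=-32679.58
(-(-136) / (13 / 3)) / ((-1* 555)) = -136 / 2405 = -0.06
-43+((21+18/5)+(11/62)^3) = -21919521/1191640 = -18.39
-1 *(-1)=1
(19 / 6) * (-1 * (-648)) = 2052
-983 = -983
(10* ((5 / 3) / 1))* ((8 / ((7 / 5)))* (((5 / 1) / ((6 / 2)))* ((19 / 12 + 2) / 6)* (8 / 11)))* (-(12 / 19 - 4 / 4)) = 430000 / 16929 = 25.40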